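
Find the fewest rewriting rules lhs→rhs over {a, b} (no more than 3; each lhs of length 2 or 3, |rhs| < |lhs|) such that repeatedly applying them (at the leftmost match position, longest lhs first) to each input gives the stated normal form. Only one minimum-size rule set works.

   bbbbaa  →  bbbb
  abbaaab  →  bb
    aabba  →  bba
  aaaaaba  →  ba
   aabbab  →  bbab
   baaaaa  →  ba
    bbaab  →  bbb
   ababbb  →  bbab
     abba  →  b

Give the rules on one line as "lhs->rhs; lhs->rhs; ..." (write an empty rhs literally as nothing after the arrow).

aa->; aba->ba; abb->ba

  | bbbbaa => bbbb
  | abbaaab => baaaab => baab => bb
  | aabba => bba
  | aaaaaba => aaaba => aba => ba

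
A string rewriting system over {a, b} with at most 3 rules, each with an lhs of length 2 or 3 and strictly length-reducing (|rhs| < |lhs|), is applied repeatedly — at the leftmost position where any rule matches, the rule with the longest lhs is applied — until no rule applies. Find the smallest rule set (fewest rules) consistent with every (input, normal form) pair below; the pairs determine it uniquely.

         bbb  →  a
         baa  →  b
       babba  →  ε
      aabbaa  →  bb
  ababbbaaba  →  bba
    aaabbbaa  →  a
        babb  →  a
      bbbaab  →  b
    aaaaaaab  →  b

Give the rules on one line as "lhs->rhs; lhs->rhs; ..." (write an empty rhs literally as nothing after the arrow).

aa->; ab->b; bbb->a

  | bbb => a
  | baa => b
  | babba => bbba => aa => ε
  | aabbaa => bbaa => bb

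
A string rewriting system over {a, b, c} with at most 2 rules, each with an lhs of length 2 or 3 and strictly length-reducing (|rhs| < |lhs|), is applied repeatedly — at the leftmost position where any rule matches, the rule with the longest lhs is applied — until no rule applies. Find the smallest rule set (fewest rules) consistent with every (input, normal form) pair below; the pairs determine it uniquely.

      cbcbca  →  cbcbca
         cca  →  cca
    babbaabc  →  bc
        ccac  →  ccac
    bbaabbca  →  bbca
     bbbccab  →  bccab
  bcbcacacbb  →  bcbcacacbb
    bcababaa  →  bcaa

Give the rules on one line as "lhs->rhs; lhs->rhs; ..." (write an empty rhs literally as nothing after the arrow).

ba->; bbb->b

  | cbcbca
  | cca
  | babbaabc => bbaabc => babc => bc
  | ccac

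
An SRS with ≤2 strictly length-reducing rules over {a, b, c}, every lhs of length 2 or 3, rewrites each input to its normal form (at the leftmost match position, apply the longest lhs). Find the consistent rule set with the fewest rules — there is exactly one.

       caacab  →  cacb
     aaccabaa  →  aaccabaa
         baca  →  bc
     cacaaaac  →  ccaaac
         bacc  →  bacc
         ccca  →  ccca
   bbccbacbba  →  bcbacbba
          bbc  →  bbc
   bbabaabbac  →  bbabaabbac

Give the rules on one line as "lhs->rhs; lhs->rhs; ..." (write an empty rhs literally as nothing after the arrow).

  | caacab => cacb
  | aaccabaa
  | baca => bc
  | cacaaaac => ccaaac

aca->c; bcc->c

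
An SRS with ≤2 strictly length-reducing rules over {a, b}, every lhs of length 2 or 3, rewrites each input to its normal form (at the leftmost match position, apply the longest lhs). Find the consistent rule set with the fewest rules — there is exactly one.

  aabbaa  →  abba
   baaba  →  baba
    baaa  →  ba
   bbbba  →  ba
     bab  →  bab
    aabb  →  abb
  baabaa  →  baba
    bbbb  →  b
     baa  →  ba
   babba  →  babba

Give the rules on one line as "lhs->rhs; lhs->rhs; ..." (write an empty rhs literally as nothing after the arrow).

  | aabbaa => abbaa => abba
  | baaba => baba
  | baaa => baa => ba
  | bbbba => ba

aa->a; bbb->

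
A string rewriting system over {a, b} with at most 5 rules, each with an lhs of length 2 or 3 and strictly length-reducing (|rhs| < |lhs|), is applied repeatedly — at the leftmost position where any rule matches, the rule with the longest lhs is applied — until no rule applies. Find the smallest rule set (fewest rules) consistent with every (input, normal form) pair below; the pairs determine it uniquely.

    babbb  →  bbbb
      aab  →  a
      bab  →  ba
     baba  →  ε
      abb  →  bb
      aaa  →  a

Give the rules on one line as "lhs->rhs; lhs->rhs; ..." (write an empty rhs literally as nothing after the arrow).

  | babbb => bbbb
  | aab => ab => a
  | bab => ba
  | baba => baa => ε

aa->a; ab->a; abb->bb; baa->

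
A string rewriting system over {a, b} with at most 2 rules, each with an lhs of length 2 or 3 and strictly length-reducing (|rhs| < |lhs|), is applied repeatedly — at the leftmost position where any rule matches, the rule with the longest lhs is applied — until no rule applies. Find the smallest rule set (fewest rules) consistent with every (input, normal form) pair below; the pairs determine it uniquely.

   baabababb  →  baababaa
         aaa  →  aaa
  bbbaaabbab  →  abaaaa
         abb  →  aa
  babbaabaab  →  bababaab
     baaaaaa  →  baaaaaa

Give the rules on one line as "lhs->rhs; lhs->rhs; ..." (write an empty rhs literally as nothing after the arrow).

bb->a; bba->b

  | baabababb => baababaa
  | aaa
  | bbbaaabbab => abaaabbab => abaaabb => abaaaa
  | abb => aa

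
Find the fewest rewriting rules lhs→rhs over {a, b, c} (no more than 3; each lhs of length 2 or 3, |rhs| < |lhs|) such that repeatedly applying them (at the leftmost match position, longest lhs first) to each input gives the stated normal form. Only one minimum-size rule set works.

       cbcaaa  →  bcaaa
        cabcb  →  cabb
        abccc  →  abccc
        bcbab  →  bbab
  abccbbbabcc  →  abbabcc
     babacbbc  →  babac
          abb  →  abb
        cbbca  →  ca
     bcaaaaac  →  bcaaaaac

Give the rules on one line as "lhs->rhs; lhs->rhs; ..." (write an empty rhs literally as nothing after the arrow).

  | cbcaaa => bcaaa
  | cabcb => cabb
  | abccc
  | bcbab => bbab

cb->b; cbb->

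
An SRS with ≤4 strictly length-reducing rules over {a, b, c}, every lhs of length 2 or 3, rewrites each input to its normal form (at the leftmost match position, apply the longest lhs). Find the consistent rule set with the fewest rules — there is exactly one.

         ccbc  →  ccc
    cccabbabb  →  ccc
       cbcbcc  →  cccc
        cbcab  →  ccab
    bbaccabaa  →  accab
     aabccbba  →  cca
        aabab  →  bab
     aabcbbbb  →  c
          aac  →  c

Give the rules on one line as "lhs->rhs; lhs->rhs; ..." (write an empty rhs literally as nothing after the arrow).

  | ccbc => ccc
  | cccabbabb => cccaabb => cccbb => ccc
  | cbcbcc => ccbcc => cccc
  | cbcab => ccab

aa->; bb->; bc->c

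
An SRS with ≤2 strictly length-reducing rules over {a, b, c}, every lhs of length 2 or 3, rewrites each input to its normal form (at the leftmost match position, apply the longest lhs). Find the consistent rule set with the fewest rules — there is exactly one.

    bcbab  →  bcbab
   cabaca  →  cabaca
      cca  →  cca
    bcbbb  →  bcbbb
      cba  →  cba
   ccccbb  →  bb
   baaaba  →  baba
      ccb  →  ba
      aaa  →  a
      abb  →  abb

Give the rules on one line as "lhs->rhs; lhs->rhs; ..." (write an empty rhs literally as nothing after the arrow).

  | bcbab
  | cabaca
  | cca
  | bcbbb

aa->; ccb->ba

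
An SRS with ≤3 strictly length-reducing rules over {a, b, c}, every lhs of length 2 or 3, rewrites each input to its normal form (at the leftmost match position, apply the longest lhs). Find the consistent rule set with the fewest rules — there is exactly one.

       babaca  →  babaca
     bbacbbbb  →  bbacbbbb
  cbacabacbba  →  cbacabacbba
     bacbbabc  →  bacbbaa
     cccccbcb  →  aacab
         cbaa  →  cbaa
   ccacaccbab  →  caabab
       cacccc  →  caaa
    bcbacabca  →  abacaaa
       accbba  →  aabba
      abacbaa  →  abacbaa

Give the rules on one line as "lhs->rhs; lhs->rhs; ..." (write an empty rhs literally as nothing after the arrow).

bc->a; cc->a; cca->

  | babaca
  | bbacbbbb
  | cbacabacbba
  | bacbbabc => bacbbaa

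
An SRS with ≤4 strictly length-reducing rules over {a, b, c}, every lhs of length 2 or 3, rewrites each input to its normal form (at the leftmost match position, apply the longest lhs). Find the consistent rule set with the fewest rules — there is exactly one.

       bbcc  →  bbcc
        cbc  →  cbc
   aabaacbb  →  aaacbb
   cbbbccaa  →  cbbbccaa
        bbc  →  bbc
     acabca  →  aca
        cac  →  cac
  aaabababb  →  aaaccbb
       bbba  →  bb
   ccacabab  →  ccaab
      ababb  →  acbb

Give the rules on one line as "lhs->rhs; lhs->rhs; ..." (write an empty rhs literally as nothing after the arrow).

ba->; bab->cb; cab->

  | bbcc
  | cbc
  | aabaacbb => aaacbb
  | cbbbccaa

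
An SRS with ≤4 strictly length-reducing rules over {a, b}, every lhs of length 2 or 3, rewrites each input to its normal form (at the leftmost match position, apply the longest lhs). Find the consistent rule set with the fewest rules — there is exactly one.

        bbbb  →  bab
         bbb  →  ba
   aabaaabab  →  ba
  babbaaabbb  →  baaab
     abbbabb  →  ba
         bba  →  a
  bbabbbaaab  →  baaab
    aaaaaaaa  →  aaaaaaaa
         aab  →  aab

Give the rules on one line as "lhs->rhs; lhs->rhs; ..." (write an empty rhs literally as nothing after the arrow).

aba->b; bb->; bbb->ba

  | bbbb => bab
  | bbb => ba
  | aabaaabab => abaabab => babab => bbb => ba
  | babbaaabbb => baaaabbb => baaaaba => baaab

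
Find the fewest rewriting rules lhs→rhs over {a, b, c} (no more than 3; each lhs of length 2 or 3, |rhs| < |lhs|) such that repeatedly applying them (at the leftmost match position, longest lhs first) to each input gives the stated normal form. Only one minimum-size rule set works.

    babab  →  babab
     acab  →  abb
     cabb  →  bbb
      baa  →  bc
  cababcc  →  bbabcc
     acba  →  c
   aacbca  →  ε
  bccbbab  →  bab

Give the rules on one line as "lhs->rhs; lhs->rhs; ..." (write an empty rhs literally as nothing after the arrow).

  | babab
  | acab => abb
  | cabb => bbb
  | baa => bc

aa->c; ca->b; cb->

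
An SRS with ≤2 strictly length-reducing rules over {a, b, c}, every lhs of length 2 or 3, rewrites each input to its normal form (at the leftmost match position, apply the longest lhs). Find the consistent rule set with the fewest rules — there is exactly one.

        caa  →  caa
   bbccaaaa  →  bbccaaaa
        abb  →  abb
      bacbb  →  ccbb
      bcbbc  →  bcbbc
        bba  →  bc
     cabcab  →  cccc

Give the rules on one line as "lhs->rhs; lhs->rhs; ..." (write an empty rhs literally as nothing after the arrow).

  | caa
  | bbccaaaa
  | abb
  | bacbb => ccbb

ba->c; cab->cc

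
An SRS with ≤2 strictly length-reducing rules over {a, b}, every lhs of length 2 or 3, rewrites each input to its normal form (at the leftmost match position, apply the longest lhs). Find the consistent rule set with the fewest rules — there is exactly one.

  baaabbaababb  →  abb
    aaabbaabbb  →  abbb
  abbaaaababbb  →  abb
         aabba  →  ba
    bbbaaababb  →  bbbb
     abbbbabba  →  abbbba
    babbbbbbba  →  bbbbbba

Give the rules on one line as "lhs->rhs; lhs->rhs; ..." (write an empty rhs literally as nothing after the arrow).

aab->; bab->

  | baaabbaababb => babaababb => aababb => abb
  | aaabbaabbb => abaabbb => abbb
  | abbaaaababbb => abbaaabbb => abbabb => abb
  | aabba => ba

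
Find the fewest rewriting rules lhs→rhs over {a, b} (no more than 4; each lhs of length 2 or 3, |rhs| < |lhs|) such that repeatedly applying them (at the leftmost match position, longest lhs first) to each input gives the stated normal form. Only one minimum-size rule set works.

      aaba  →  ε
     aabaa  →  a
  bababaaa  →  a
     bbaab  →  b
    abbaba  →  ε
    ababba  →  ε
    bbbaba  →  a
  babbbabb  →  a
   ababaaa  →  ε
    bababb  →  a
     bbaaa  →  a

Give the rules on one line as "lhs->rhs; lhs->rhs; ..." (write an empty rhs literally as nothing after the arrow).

  | aaba => ba => ε
  | aabaa => baa => a
  | bababaaa => baabaaa => abaaa => aaa => a
  | bbaab => aab => b

aa->; ba->; bab->ba; bb->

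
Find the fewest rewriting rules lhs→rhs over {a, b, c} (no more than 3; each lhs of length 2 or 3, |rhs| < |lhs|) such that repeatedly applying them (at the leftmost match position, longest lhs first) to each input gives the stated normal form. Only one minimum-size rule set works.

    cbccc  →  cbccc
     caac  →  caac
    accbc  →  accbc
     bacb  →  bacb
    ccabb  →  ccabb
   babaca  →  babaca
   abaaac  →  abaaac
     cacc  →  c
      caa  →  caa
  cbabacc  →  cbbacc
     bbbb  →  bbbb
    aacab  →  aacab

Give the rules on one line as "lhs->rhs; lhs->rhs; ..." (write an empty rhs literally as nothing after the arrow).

cac->; cba->cb

  | cbccc
  | caac
  | accbc
  | bacb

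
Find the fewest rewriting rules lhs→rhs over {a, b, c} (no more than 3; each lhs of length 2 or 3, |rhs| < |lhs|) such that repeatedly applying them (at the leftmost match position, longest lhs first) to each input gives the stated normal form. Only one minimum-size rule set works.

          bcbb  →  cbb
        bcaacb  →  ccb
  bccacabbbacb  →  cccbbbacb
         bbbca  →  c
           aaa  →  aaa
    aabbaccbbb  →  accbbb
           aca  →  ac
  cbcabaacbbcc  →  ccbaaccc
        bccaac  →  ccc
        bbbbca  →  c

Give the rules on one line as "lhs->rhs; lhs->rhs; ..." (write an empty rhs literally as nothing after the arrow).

ab->; bc->c; ca->c

  | bcbb => cbb
  | bcaacb => caacb => cacb => ccb
  | bccacabbbacb => ccacabbbacb => cccabbbacb => cccbbbacb
  | bbbca => bbca => bca => ca => c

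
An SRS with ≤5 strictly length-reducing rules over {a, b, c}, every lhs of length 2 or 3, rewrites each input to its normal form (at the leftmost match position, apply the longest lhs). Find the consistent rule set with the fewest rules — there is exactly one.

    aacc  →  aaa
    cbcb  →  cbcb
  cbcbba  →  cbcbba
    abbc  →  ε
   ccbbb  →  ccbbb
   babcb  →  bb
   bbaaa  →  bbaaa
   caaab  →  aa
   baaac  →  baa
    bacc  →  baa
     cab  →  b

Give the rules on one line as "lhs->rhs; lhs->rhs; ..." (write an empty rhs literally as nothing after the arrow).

  | aacc => aaa
  | cbcb
  | cbcbba
  | abbc => abc => ac => ε

ab->a; ac->; acc->aa; ca->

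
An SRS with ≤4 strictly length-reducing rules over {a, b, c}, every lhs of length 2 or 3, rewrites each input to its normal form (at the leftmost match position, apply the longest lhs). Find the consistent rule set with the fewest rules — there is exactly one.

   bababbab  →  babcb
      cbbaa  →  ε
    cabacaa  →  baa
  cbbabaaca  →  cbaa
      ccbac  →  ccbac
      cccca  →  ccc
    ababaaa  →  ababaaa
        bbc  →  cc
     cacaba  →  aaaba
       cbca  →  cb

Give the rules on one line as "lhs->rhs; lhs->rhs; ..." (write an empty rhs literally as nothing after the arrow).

abb->cc; bb->c; ca->; cac->aa

  | bababbab => babccab => babcb
  | cbbaa => ccaa => ca => ε
  | cabacaa => bacaa => baa
  | cbbabaaca => ccabaaca => cbaaca => cbaa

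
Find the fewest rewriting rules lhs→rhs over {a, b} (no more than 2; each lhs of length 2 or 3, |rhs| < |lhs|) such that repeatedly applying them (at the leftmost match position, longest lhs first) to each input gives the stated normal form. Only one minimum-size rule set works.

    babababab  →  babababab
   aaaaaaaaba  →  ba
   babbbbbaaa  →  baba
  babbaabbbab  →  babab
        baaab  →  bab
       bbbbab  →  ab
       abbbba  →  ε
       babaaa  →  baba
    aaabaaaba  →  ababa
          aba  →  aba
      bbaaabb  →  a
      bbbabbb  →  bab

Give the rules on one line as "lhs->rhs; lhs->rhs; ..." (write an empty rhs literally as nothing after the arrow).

aa->; bb->

  | babababab
  | aaaaaaaaba => aaaaaaba => aaaaba => aaba => ba
  | babbbbbaaa => babbbaaa => babaaa => baba
  | babbaabbbab => baaabbbab => babbbab => babab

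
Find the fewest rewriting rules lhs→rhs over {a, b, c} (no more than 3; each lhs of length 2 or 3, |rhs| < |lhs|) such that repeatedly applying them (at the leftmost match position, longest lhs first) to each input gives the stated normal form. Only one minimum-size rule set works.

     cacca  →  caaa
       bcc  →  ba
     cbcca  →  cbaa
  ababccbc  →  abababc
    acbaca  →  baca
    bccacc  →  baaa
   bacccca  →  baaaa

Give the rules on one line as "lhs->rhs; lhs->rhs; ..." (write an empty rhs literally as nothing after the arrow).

  | cacca => caaa
  | bcc => ba
  | cbcca => cbaa
  | ababccbc => abababc

acb->b; cc->a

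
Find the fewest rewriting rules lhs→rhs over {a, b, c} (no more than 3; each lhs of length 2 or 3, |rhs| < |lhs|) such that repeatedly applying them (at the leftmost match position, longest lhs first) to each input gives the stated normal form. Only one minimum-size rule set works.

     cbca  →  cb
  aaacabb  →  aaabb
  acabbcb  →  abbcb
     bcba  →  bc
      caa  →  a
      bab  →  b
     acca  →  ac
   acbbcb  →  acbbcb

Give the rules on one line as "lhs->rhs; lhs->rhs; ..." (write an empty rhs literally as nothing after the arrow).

  | cbca => cb
  | aaacabb => aaabb
  | acabbcb => abbcb
  | bcba => bc

ba->; ca->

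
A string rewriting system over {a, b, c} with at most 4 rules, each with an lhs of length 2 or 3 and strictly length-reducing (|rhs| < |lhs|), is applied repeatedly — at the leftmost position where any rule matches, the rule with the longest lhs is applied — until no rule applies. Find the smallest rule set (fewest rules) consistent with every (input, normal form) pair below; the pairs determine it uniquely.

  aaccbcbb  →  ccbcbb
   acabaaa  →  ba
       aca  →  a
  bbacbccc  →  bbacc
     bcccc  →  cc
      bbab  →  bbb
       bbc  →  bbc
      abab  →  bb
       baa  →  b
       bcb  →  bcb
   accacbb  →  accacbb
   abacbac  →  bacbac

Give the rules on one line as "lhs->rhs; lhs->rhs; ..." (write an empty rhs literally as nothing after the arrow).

aa->; ab->b; aca->a; bcc->

  | aaccbcbb => ccbcbb
  | acabaaa => abaaa => baaa => ba
  | aca => a
  | bbacbccc => bbacc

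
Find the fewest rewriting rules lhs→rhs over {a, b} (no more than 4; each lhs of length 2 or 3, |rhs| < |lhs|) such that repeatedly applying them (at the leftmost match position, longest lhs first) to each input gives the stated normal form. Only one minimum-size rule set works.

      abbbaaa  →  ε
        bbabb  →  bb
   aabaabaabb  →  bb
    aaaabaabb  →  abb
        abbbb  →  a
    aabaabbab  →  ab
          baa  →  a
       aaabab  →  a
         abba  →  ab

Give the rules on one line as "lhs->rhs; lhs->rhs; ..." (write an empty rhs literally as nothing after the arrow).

aa->; ba->; bab->; bbb->ba

  | abbbaaa => abaaaa => aaaa => aa => ε
  | bbabb => bb
  | aabaabaabb => baabaabb => abaabb => aabb => bb
  | aaaabaabb => aabaabb => baabb => abb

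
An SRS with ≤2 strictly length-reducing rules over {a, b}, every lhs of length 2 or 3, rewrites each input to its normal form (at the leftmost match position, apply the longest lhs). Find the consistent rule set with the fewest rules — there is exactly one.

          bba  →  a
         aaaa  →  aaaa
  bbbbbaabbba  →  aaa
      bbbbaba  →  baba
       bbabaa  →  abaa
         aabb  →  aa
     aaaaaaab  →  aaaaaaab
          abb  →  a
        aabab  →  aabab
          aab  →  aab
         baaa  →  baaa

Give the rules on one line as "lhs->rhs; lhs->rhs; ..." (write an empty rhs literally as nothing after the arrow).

  | bba => a
  | aaaa
  | bbbbbaabbba => bbaabbba => aabbba => aaa
  | bbbbaba => baba

bb->; bbb->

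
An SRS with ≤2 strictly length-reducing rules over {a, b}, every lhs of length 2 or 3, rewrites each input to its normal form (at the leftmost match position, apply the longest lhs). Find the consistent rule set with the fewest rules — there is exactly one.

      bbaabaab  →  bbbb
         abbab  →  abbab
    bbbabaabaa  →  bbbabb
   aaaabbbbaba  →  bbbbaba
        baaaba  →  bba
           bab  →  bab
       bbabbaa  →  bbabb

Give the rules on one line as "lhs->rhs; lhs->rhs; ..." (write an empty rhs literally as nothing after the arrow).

aa->; aaa->aa

  | bbaabaab => bbbaab => bbbb
  | abbab
  | bbbabaabaa => bbbabbaa => bbbabb
  | aaaabbbbaba => aaabbbbaba => aabbbbaba => bbbbaba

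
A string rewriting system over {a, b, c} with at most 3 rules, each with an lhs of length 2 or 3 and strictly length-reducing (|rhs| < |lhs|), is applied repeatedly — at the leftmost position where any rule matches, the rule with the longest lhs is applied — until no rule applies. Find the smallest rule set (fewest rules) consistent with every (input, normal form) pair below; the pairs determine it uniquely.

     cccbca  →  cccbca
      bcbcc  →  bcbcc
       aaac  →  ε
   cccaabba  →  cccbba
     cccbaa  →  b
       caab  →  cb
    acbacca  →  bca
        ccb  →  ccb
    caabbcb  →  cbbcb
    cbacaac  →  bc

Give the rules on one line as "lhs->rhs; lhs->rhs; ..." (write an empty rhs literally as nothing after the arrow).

  | cccbca
  | bcbcc
  | aaac => ac => ε
  | cccaabba => cccbba

aa->; ac->; cba->ba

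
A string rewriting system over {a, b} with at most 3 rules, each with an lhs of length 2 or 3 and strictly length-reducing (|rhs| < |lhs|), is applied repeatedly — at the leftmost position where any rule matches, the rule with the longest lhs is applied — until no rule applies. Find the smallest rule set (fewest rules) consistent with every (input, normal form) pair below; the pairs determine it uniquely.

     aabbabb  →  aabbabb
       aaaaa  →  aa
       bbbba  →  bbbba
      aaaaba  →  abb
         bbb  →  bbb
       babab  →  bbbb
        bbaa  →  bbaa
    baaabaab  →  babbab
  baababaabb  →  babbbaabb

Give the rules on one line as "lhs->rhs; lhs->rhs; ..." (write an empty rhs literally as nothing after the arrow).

aaa->aa; aba->bb

  | aabbabb
  | aaaaa => aaaa => aaa => aa
  | bbbba
  | aaaaba => aaaba => aaba => abb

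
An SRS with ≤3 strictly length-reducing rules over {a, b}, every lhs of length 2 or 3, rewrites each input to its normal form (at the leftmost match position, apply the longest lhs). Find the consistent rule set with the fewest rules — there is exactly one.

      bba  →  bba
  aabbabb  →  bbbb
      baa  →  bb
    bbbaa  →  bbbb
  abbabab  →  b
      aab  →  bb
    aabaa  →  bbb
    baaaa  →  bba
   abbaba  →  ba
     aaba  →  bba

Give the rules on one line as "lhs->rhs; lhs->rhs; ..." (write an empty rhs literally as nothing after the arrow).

  | bba
  | aabbabb => bbbabb => bbbb
  | baa => bb
  | bbbaa => bbbb

aa->b; aaa->b; ab->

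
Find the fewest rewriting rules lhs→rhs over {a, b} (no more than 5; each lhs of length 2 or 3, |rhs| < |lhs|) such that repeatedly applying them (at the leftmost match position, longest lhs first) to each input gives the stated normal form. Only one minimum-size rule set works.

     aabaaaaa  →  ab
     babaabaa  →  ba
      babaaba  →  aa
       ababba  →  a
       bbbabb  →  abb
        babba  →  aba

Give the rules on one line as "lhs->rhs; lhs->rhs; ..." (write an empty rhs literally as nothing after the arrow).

aaa->ba; aab->; bab->a; bba->ab

  | aabaaaaa => aaaaa => baaa => bba => ab
  | babaabaa => aaabaa => babaa => aaa => ba
  | babaaba => aaaba => baba => aa
  | ababba => aaba => a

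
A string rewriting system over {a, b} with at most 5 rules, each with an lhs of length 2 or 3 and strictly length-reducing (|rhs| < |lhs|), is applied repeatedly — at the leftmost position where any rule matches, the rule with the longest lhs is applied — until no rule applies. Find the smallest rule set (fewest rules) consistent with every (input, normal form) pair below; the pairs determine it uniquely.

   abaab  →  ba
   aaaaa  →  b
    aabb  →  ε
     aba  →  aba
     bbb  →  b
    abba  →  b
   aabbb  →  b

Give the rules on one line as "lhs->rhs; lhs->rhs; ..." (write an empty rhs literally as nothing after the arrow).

  | abaab => abb => ba
  | aaaaa => baa => b
  | aabb => bb => ε
  | aba

aa->; aaa->b; abb->ba; bb->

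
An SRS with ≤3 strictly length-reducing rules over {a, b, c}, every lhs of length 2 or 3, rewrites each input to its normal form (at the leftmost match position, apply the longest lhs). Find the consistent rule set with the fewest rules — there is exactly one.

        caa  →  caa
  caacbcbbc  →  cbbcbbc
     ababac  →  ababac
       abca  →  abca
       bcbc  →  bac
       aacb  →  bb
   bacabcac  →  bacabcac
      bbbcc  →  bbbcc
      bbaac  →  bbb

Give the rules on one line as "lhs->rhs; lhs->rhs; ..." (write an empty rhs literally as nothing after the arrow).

aac->b; cbc->ac

  | caa
  | caacbcbbc => cbbcbbc
  | ababac
  | abca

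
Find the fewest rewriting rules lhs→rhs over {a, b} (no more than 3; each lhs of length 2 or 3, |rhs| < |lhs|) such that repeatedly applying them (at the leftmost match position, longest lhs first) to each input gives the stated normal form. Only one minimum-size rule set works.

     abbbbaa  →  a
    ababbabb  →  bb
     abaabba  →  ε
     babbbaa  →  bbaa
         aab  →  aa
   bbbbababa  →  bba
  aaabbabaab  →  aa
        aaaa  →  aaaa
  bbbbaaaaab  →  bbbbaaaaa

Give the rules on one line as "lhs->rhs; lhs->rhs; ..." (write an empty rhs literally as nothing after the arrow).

  | abbbbaa => abbbaa => abbaa => abaa => a
  | ababbabb => bbabb => bb
  | abaabba => abba => aba => ε
  | babbbaa => bbaa

ab->a; aba->; bab->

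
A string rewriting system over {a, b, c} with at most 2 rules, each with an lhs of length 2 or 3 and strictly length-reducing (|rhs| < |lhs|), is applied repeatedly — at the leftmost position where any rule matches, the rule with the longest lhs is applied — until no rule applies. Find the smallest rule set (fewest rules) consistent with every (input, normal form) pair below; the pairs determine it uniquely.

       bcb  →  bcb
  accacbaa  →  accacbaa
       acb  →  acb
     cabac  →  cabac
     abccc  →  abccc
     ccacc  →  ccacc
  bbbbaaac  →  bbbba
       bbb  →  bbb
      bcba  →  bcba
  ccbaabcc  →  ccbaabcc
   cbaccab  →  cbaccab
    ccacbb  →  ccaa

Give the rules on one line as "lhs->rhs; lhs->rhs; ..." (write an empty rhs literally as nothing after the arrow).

  | bcb
  | accacbaa
  | acb
  | cabac

aac->; cbb->a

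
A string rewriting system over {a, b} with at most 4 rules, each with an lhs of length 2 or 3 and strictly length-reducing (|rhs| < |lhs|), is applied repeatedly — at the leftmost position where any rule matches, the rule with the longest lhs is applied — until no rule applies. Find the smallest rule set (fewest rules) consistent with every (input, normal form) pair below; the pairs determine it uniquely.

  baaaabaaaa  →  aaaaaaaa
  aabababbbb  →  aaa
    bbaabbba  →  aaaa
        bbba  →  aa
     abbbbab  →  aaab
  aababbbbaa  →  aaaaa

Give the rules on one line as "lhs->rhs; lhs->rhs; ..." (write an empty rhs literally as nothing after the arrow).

  | baaaabaaaa => aaaabaaaa => aaaaaaaa
  | aabababbbb => aababbbb => aabbbb => aaabb => aaa
  | bbaabbba => aabbba => aaaba => aaaa
  | bbba => aba => aa

ba->a; bab->b; bb->; bbb->ab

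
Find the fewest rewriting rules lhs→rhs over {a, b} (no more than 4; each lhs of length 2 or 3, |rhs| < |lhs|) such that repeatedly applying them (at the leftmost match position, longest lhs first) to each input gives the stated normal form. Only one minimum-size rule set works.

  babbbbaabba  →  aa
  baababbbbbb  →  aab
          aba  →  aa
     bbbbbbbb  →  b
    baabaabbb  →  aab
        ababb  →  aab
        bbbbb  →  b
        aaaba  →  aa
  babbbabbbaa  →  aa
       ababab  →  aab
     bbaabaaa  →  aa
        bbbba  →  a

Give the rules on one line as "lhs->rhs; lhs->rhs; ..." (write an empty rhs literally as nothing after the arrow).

aaa->aa; ba->a; bb->b

  | babbbbaabba => abbbbaabba => abbbaabba => abbaabba => abaabba => aaabba => aabba => aaba => aaa => aa
  | baababbbbbb => aababbbbbb => aaabbbbbb => aabbbbbb => aabbbbb => aabbbb => aabbb => aabb => aab
  | aba => aa
  | bbbbbbbb => bbbbbbb => bbbbbb => bbbbb => bbbb => bbb => bb => b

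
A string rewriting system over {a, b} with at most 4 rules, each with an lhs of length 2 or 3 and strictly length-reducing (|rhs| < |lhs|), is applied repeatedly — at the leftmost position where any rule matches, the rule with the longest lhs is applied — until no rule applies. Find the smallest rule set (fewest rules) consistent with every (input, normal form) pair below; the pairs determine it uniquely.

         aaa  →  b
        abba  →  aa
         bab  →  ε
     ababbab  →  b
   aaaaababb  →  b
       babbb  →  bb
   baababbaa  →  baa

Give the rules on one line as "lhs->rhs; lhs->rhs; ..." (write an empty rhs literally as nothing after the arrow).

  | aaa => b
  | abba => aa
  | bab => ε
  | ababbab => bbab => b

aaa->b; aba->; abb->a; bab->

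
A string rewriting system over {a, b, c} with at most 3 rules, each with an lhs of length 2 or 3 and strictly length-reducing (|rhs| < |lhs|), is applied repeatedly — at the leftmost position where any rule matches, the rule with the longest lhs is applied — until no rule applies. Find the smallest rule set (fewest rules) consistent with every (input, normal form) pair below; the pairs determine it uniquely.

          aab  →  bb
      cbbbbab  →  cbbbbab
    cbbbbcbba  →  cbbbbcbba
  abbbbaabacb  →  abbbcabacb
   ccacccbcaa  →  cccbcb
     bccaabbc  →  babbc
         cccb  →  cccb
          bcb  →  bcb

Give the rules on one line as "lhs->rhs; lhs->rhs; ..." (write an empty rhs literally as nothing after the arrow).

  | aab => bb
  | cbbbbab
  | cbbbbcbba
  | abbbbaabacb => abbbcabacb

aa->b; baa->ca; cca->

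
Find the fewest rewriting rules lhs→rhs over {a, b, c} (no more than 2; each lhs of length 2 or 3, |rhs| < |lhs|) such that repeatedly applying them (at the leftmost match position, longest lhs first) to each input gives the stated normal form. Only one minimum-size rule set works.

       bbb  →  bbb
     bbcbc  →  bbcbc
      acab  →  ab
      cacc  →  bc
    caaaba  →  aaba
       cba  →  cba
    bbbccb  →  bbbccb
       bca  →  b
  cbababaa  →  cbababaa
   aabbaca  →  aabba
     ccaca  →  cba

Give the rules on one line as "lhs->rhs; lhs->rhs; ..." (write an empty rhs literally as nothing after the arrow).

ca->; cac->b

  | bbb
  | bbcbc
  | acab => ab
  | cacc => bc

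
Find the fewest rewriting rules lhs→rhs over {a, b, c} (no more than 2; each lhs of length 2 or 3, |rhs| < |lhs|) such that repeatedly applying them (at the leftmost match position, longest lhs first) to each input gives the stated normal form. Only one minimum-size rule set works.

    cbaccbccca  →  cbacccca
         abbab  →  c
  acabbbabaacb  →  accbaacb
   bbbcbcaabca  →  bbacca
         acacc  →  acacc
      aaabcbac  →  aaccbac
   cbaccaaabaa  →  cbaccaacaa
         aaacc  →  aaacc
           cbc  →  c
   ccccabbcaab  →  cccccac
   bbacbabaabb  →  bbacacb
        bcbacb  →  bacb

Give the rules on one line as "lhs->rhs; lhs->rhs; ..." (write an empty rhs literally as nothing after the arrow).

ab->c; bc->

  | cbaccbccca => cbacccca
  | abbab => cbab => cbc => c
  | acabbbabaacb => accbbabaacb => accbbcaacb => accbaacb
  | bbbcbcaabca => bbbcaabca => bbaabca => bbacca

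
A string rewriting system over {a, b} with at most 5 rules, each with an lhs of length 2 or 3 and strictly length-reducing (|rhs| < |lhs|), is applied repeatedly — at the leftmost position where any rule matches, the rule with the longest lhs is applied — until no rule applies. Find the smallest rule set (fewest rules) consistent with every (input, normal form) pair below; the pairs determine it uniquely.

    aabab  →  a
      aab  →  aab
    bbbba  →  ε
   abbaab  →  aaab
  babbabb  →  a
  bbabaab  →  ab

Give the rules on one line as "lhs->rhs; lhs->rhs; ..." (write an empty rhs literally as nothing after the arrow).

aba->bb; ba->; bb->; bbb->

  | aabab => abbb => a
  | aab
  | bbbba => ba => ε
  | abbaab => aaab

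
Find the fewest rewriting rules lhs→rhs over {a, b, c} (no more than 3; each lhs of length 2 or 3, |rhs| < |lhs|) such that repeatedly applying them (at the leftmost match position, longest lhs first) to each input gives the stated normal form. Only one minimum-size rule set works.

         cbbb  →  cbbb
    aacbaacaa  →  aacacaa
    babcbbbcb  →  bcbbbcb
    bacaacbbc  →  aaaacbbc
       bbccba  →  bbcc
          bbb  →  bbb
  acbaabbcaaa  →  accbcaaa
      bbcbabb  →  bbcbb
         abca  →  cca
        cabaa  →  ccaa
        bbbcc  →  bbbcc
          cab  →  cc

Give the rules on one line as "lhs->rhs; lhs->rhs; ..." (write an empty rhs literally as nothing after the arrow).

  | cbbb
  | aacbaacaa => aacacaa
  | babcbbbcb => bcbbbcb
  | bacaacbbc => aaaacbbc

ab->c; ba->; bac->aa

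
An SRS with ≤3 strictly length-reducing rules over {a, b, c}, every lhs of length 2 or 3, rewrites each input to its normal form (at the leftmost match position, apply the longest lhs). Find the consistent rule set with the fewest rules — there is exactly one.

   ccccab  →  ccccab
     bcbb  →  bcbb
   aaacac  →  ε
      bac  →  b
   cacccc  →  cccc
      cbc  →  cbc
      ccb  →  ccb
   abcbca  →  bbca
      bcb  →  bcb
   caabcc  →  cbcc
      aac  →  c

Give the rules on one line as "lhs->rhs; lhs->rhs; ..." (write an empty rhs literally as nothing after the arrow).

  | ccccab
  | bcbb
  | aaacac => acac => ac => ε
  | bac => b

aa->; abc->b; ac->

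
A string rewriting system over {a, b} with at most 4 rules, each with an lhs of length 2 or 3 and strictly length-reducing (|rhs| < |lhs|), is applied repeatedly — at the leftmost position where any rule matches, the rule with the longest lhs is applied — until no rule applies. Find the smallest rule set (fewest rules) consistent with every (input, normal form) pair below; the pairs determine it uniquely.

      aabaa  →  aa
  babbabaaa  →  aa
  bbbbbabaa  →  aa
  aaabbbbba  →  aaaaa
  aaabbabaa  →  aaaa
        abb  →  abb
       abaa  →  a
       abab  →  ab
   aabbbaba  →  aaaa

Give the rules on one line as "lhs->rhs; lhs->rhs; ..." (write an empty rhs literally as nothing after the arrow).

ba->; baa->; bba->a; bbb->a

  | aabaa => aa
  | babbabaaa => bbabaaa => abaaa => aa
  | bbbbbabaa => abbabaa => aabaa => aa
  | aaabbbbba => aaaabba => aaaaa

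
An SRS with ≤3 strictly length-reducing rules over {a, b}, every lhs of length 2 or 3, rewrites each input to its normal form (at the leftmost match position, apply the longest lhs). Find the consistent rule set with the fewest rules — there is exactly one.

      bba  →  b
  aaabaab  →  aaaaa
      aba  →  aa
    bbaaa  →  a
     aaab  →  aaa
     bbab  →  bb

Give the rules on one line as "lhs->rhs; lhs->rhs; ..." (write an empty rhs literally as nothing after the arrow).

ab->a; ba->

  | bba => b
  | aaabaab => aaaaab => aaaaa
  | aba => aa
  | bbaaa => baa => a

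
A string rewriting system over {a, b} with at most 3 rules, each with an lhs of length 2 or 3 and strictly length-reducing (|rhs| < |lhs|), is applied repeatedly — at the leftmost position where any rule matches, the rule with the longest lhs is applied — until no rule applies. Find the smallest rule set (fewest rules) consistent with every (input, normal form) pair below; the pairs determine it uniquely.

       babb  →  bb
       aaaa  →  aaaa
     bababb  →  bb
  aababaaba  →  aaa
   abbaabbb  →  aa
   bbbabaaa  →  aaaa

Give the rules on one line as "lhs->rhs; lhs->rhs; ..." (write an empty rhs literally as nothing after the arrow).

ba->; bbb->a

  | babb => bb
  | aaaa
  | bababb => babb => bb
  | aababaaba => aabaaba => aaaba => aaa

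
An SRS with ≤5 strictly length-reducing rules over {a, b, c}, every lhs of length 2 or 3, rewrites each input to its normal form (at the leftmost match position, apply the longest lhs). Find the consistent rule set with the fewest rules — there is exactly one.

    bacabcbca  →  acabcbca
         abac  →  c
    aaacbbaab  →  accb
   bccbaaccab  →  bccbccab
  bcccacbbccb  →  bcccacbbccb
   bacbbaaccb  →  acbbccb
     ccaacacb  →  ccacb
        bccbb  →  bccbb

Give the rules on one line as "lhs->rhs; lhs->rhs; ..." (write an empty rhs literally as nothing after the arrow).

aa->; bac->ac; bbb->cb; caa->

  | bacabcbca => acabcbca
  | abac => aac => c
  | aaacbbaab => acbbaab => acbbb => accb
  | bccbaaccab => bccbccab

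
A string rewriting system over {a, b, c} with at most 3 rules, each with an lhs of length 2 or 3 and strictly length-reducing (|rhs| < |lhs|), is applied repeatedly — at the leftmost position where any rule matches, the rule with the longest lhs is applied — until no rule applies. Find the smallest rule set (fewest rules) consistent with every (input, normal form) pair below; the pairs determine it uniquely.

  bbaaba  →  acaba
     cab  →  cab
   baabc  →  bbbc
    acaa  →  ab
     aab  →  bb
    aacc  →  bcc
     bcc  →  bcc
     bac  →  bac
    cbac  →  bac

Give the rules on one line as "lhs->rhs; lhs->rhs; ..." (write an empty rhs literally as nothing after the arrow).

aa->b; bba->ac; cb->b

  | bbaaba => acaba
  | cab
  | baabc => bbbc
  | acaa => acb => ab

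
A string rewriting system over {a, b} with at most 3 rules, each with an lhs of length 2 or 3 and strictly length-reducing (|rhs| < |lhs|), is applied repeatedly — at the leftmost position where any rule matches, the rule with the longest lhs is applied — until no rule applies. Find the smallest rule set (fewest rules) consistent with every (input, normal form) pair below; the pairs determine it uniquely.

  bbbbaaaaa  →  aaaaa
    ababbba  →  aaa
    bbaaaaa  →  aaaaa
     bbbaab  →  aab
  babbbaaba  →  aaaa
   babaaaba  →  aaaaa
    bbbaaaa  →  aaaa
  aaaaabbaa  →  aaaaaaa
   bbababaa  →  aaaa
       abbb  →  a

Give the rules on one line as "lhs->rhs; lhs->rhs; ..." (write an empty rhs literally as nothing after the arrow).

  | bbbbaaaaa => baaaaa => aaaaa
  | ababbba => aabbba => aaa
  | bbaaaaa => baaaaa => aaaaa
  | bbbaab => aab

ba->a; bbb->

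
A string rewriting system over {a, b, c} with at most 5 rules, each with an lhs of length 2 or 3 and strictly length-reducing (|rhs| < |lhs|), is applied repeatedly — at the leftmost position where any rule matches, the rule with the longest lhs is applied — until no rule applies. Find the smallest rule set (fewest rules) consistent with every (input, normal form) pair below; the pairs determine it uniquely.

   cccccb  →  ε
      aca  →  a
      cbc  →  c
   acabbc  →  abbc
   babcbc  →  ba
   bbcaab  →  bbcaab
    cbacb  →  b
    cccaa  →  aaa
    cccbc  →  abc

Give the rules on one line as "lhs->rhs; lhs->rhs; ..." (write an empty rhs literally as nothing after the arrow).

  | cccccb => accb => cb => ε
  | aca => a
  | cbc => c
  | acabbc => abbc

ac->; bcb->a; cb->; ccc->a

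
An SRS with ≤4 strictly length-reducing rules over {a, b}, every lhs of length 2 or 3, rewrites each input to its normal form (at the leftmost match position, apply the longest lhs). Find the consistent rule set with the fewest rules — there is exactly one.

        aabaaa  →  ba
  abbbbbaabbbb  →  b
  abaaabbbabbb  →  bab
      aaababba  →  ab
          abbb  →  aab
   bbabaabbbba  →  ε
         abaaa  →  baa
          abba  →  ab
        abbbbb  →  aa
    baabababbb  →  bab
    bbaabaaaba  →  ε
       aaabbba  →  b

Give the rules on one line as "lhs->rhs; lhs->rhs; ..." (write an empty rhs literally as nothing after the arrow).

aaa->ab; aba->b; abb->aa; bb->

  | aabaaa => abaa => ba
  | abbbbbaabbbb => aabbbaabbbb => aaabaabbbb => abbaabbbb => aaaabbbb => ababbbb => bbbbb => bbb => b
  | abaaabbbabbb => baabbbabbb => baaababbb => babbabbb => baaabbb => babbbb => baabb => baaa => bab
  | aaababba => abbabba => aaabba => abbba => aaba => ab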